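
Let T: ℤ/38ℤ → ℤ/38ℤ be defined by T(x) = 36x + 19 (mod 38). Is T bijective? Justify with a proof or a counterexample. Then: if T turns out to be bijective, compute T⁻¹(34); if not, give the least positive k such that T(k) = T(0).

By definition, T is injective if T(s) = T(t) implies s = t.
We have gcd(36, 38) = 2 > 1. Taking s = 0 and t = 19: T(0) = 19 and T(19) = 36·19 + 19 = 703 ≡ 19 (mod 38).
So T(0) = T(19) while 0 ≠ 19, thus T is not injective, hence not bijective.
Since T is not bijective, we find the least positive k with T(k) = T(0): this means 36k ≡ 0 (mod 38), i.e. 38 ∣ 36k. Since gcd(36, 38) = 2, dividing through by 2 this holds exactly when 19 ∣ 18k, and as gcd(18, 19) = 1, exactly when 19 ∣ k.
The smallest positive such k is 19.

19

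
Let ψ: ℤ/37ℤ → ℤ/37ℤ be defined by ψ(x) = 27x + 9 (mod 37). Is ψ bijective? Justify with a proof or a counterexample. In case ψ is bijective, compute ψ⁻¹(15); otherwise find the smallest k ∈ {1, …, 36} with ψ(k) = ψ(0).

If ψ(s) = ψ(t), then 27s ≡ 27t (mod 37). Because gcd(27, 37) = 1, we may cancel 27 to get s ≡ t (mod 37).
We now compute 27⁻¹ mod 37 explicitly. Euclid's algorithm: 37 = 1·27 + 10, 27 = 2·10 + 7, 10 = 1·7 + 3, 7 = 2·3 + 1; back-substituting gives 1 = 11·27 − 8·37, so 27⁻¹ ≡ 11 (mod 37).
Then y ↦ 11(y − 9) is a two-sided inverse to ψ, so every y ∈ ℤ/37ℤ has a preimage.
Therefore ψ is bijective.
Since ψ is bijective, we find ψ⁻¹(15): we need 27x ≡ 15 − 9 ≡ 6 (mod 37). Using 27⁻¹ = 11: x ≡ 11·6 = 66 = 1·37 + 29, so x = 29.
Check: ψ(29) = 27·29 + 9 = 792 = 21·37 + 15 ≡ 15 (mod 37).

29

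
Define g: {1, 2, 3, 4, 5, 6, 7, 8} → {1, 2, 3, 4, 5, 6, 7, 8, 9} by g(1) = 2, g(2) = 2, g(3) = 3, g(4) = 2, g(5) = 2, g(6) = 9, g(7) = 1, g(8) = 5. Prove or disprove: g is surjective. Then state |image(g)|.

5

No element maps to 4, so g is not surjective.
The image of g is {1, 2, 3, 5, 9}, which has 5 elements.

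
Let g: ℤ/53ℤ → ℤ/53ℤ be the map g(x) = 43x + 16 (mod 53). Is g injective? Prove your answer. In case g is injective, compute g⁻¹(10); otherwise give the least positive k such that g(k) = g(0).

Suppose g(s) = g(t) in ℤ/53ℤ. Then 43s + 16 ≡ 43t + 16 (mod 53), hence 43(s − t) ≡ 0 (mod 53).
Since gcd(43, 53) = 1, 43 is invertible modulo 53, therefore s − t ≡ 0 (mod 53), i.e. s = t.
So g is injective.
We now compute 43⁻¹ mod 53 explicitly. Euclid's algorithm: 53 = 1·43 + 10, 43 = 4·10 + 3, 10 = 3·3 + 1; back-substituting gives 1 = 37·43 − 30·53, so 43⁻¹ ≡ 37 (mod 53).
Since g is injective, we compute g⁻¹(10): solve 43x + 16 ≡ 10 (mod 53), i.e. 43x ≡ 47 (mod 53).
Multiplying by 43⁻¹ = 37 gives x ≡ 37·47 = 1739 = 32·53 + 43 ≡ 43 (mod 53).
Check: g(43) = 43·43 + 16 = 1865 = 35·53 + 10 ≡ 10 (mod 53).

43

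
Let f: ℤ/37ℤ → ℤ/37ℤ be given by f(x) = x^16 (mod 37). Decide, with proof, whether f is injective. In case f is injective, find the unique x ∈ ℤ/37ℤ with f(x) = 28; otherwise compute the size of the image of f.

10

f(1) = 1^16 = 1.
f(6): Repeated squaring mod 37: 6^1 ≡ 6, 6^2 ≡ 6² = 36, 6^4 ≡ 36² = 1296 ≡ 1, 6^8 ≡ 1² = 1, 6^16 ≡ 1² = 1. So 6^16 ≡ 1 (mod 37).
So f(1) = f(6) = 1 while 1 ≠ 6, hence f is not injective.
Since f is not injective, we determine |image(f)|. Computing x^16 mod 37 for each x (by repeated squaring, reducing mod 37 at every step), the values f(0), f(1), …, f(36) are: 0, 1, 9, 33, 7, 34, 1, 34, 26, 16, 10, 26, 9, 7, 10, 12, 12, 16, 33, 33, 16, 12, 12, 10, 7, 9, 26, 10, 16, 26, 34, 1, 34, 7, 33, 9, 1.
The distinct values are {0, 1, 7, 9, 10, 12, 16, 26, 33, 34}; there are 10 of them.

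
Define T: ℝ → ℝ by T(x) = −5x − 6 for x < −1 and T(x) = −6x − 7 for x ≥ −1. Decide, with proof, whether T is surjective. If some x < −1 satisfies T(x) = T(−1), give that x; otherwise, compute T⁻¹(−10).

1/2

Both pieces are strictly decreasing (slopes −5 and −6), so each is injective on its own interval.
The left piece maps (−∞, −1) onto (−1, ∞); the right piece maps [−1, ∞) onto (−∞, −1].
These images together cover ℝ, so T is surjective.
Because the two images are disjoint, no x < −1 has T(x) = T(−1), so we compute T⁻¹(−10): −10 lies in (−∞, −1], so solve −6x − 7 = −10: x = (−10 + 7)/(−6) = 1/2.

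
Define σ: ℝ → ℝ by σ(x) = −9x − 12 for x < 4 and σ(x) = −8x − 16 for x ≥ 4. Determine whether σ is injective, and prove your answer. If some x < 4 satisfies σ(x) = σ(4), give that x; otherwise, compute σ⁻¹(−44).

32/9

Both pieces are strictly decreasing (slopes −9 and −8), so each is injective on its own interval.
The left piece maps (−∞, 4) onto (−48, ∞); the right piece maps [4, ∞) onto (−∞, −48].
These images are disjoint, so no value is attained by both pieces. Hence σ is injective.
Because the two images are disjoint, no x < 4 has σ(x) = σ(4), so we compute σ⁻¹(−44): −44 lies in (−48, ∞), so solve −9x − 12 = −44: x = (−44 + 12)/(−9) = 32/9.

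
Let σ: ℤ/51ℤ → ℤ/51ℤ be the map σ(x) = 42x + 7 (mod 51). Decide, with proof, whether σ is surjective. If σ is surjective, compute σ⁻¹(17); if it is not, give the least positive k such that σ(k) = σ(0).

Since gcd(42, 51) = 3, we have 42x ≡ 0 (mod 3) for all x, so σ(x) ≡ 1 (mod 3).
But 0 ≢ 1 (mod 3), so 0 ∈ ℤ/51ℤ has no preimage. Therefore σ is not surjective.
Since σ is not surjective, we find the least positive k with σ(k) = σ(0): this means 42k ≡ 0 (mod 51), i.e. 51 ∣ 42k. Since gcd(42, 51) = 3, dividing through by 3 this holds exactly when 17 ∣ 14k, and as gcd(14, 17) = 1, exactly when 17 ∣ k.
The smallest positive such k is 17.

17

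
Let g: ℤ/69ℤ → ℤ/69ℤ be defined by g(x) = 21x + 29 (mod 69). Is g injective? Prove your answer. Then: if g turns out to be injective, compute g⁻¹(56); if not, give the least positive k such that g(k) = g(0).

We have gcd(21, 69) = 3 > 1. Taking s = 0 and t = 23: g(0) = 29 and g(23) = 21·23 + 29 = 512 ≡ 29 (mod 69).
So g(0) = g(23) while 0 ≠ 23, therefore g is not injective.
Since g is not injective, we find the least positive k with g(k) = g(0): this means 21k ≡ 0 (mod 69), i.e. 69 ∣ 21k. Since gcd(21, 69) = 3, dividing through by 3 this holds exactly when 23 ∣ 7k, and as gcd(7, 23) = 1, exactly when 23 ∣ k.
The smallest positive such k is 23.

23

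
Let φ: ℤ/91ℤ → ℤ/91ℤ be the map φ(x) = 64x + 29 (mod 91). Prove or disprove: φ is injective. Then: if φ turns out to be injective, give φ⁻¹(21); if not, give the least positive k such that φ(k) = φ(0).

34

Recall: φ is injective if φ(s) = φ(t) implies s = t.
Suppose φ(s) = φ(t) in ℤ/91ℤ. Then 64s + 29 ≡ 64t + 29 (mod 91), therefore 64(s − t) ≡ 0 (mod 91).
Since gcd(64, 91) = 1, 64 is invertible modulo 91, thus s − t ≡ 0 (mod 91), i.e. s = t.
Thus φ is injective.
We now compute 64⁻¹ mod 91 explicitly. Euclid's algorithm: 91 = 1·64 + 27, 64 = 2·27 + 10, 27 = 2·10 + 7, 10 = 1·7 + 3, 7 = 2·3 + 1; back-substituting gives 1 = 64·64 − 45·91, so 64⁻¹ ≡ 64 (mod 91).
Since φ is injective, we compute φ⁻¹(21): solve 64x + 29 ≡ 21 (mod 91), i.e. 64x ≡ 83 (mod 91).
Multiplying by 64⁻¹ = 64 gives x ≡ 64·83 = 5312 = 58·91 + 34 ≡ 34 (mod 91).
Check: φ(34) = 64·34 + 29 = 2205 = 24·91 + 21 ≡ 21 (mod 91).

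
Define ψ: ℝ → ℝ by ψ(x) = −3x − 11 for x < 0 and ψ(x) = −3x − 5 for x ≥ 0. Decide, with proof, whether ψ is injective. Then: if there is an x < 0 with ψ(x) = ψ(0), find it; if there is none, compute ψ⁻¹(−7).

-2

Both pieces are strictly decreasing (slopes −3 and −3), so each is injective on its own interval.
The left piece maps (−∞, 0) onto (−11, ∞); the right piece maps [0, ∞) onto (−∞, −5].
These images overlap. In particular ψ(0) = −5 (right piece), and solving −3x − 11 = −5 on the left piece gives x = −2 < 0.
So ψ(−2) = ψ(0) with −2 ≠ 0, and ψ is not injective. This x = −2 is the requested value below 0.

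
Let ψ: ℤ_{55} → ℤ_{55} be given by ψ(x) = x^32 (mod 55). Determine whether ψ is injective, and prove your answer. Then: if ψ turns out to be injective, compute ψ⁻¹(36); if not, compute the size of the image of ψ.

ψ(4): Repeated squaring mod 55: 4^1 ≡ 4, 4^2 ≡ 4² = 16, 4^4 ≡ 16² = 256 ≡ 36, 4^8 ≡ 36² = 1296 ≡ 31, 4^16 ≡ 31² = 961 ≡ 26, 4^32 ≡ 26² = 676 ≡ 16. So 4^32 ≡ 16 (mod 55).
ψ(7): Repeated squaring mod 55: 7^1 ≡ 7, 7^2 ≡ 7² = 49, 7^4 ≡ 49² = 2401 ≡ 36, 7^8 ≡ 36² = 1296 ≡ 31, 7^16 ≡ 31² = 961 ≡ 26, 7^32 ≡ 26² = 676 ≡ 16. So 7^32 ≡ 16 (mod 55).
So ψ(4) = ψ(7) = 16 while 4 ≠ 7, so ψ is not injective.
Since ψ is not injective, we determine |image(ψ)|. Computing x^32 mod 55 for each x (by repeated squaring, reducing mod 55 at every step), the values ψ(0), ψ(1), …, ψ(54) are: 0, 1, 26, 31, 16, 25, 36, 16, 31, 26, 45, 11, 1, 26, 31, 5, 36, 36, 16, 31, 15, 1, 11, 1, 26, 20, 16, 36, 36, 16, 20, 26, 1, 11, 1, 15, 31, 16, 36, 36, 5, 31, 26, 1, 11, 45, 26, 31, 16, 36, 25, 16, 31, 26, 1.
The distinct values are {0, 1, 5, 11, 15, 16, 20, 25, 26, 31, 36, 45}; there are 12 of them.

12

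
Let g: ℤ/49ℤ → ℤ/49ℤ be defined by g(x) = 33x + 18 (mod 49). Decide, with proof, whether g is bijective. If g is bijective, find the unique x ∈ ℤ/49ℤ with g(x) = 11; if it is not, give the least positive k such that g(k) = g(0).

By definition, injectivity means: for all x_1, x_2 in the domain, g(x_1) = g(x_2) implies x_1 = x_2.
Suppose g(x_1) = g(x_2) in ℤ/49ℤ. Then 33x_1 + 18 ≡ 33x_2 + 18 (mod 49), thus 33(x_1 − x_2) ≡ 0 (mod 49).
Since gcd(33, 49) = 1, 33 is invertible modulo 49, so x_1 − x_2 ≡ 0 (mod 49), i.e. x_1 = x_2.
We now compute 33⁻¹ mod 49 explicitly. Euclid's algorithm: 49 = 1·33 + 16, 33 = 2·16 + 1; back-substituting gives 1 = 3·33 − 2·49, so 33⁻¹ ≡ 3 (mod 49).
For any y ∈ ℤ/49ℤ, x = 3(y − 18) mod 49 satisfies g(x) = 33·3(y − 18) + 18 ≡ y (since 33·3 ≡ 1 mod 49). So every y has a preimage.
Hence g is bijective.
Since g is bijective, we compute g⁻¹(11): solve 33x + 18 ≡ 11 (mod 49), i.e. 33x ≡ 42 (mod 49).
Multiplying by 33⁻¹ = 3 gives x ≡ 3·42 = 126 = 2·49 + 28 ≡ 28 (mod 49).
Check: g(28) = 33·28 + 18 = 942 = 19·49 + 11 ≡ 11 (mod 49).

28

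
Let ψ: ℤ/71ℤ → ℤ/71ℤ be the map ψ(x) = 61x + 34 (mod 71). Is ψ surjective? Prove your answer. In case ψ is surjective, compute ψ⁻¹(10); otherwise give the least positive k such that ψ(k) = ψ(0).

Recall that surjectivity means every element of the codomain has a preimage under ψ.
Since gcd(61, 71) = 1, 61 is invertible modulo 71. Euclid's algorithm: 71 = 1·61 + 10, 61 = 6·10 + 1; back-substituting gives 1 = 7·61 − 6·71, so 61⁻¹ ≡ 7 (mod 71).
For any y ∈ ℤ/71ℤ, x = 7(y − 34) mod 71 satisfies ψ(x) = 61·7(y − 34) + 34 ≡ y (since 61·7 ≡ 1 mod 71). So every y has a preimage.
So ψ is surjective.
Since ψ is surjective, we compute ψ⁻¹(10): solve 61x + 34 ≡ 10 (mod 71), i.e. 61x ≡ 47 (mod 71).
Multiplying by 61⁻¹ = 7 gives x ≡ 7·47 = 329 = 4·71 + 45 ≡ 45 (mod 71).
Check: ψ(45) = 61·45 + 34 = 2779 = 39·71 + 10 ≡ 10 (mod 71).

45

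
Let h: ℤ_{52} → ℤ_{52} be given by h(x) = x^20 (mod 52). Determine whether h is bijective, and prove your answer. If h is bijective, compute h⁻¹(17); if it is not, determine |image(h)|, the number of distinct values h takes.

h(1) = 1^20 = 1.
h(5): Repeated squaring mod 52: 5^1 ≡ 5, 5^2 ≡ 5² = 25, 5^4 ≡ 25² = 625 ≡ 1, 5^8 ≡ 1² = 1, 5^16 ≡ 1² = 1. Since 20 = 16 + 4, 5^20 ≡ 1·1: 1·1 = 1. So 5^20 ≡ 1 (mod 52).
So h(1) = h(5) = 1 while 1 ≠ 5, hence h is not injective, hence not bijective.
Since h is not bijective, we determine |image(h)|. Computing x^20 mod 52 for each x (by repeated squaring, reducing mod 52 at every step), the values h(0), h(1), …, h(51) are: 0, 1, 48, 9, 16, 1, 16, 29, 40, 29, 48, 9, 40, 13, 40, 9, 48, 29, 40, 29, 16, 1, 16, 9, 48, 1, 0, 1, 48, 9, 16, 1, 16, 29, 40, 29, 48, 9, 40, 13, 40, 9, 48, 29, 40, 29, 16, 1, 16, 9, 48, 1.
The distinct values are {0, 1, 9, 13, 16, 29, 40, 48}; there are 8 of them.

8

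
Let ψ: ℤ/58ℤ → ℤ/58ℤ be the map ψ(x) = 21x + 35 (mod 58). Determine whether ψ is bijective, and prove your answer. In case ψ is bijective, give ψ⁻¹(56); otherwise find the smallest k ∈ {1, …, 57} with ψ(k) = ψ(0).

Suppose ψ(a) = ψ(b) in ℤ/58ℤ. Then 21a + 35 ≡ 21b + 35 (mod 58), so 21(a − b) ≡ 0 (mod 58).
Since gcd(21, 58) = 1, 21 is invertible modulo 58, so a − b ≡ 0 (mod 58), i.e. a = b.
We now compute 21⁻¹ mod 58 explicitly. Euclid's algorithm: 58 = 2·21 + 16, 21 = 1·16 + 5, 16 = 3·5 + 1; back-substituting gives 1 = 47·21 − 17·58, so 21⁻¹ ≡ 47 (mod 58).
For any y ∈ ℤ/58ℤ, x = 47(y − 35) mod 58 satisfies ψ(x) = 21·47(y − 35) + 35 ≡ y (since 21·47 ≡ 1 mod 58). So every y has a preimage.
Thus ψ is bijective.
Since ψ is bijective, we compute ψ⁻¹(56): solve 21x + 35 ≡ 56 (mod 58), i.e. 21x ≡ 21 (mod 58).
Multiplying by 21⁻¹ = 47 gives x ≡ 47·21 = 987 = 17·58 + 1 ≡ 1 (mod 58).
Check: ψ(1) = 21·1 + 35 = 56 ≡ 56 (mod 58).

1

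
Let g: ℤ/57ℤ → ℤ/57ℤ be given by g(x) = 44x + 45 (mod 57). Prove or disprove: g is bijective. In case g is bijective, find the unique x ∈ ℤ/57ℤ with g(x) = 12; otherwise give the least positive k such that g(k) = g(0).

42

Suppose g(a) = g(b) in ℤ/57ℤ. Then 44a + 45 ≡ 44b + 45 (mod 57), hence 44(a − b) ≡ 0 (mod 57).
Since gcd(44, 57) = 1, 44 is invertible modulo 57, hence a − b ≡ 0 (mod 57), i.e. a = b.
We now compute 44⁻¹ mod 57 explicitly. Euclid's algorithm: 57 = 1·44 + 13, 44 = 3·13 + 5, 13 = 2·5 + 3, 5 = 1·3 + 2, 3 = 1·2 + 1; back-substituting gives 1 = 35·44 − 27·57, so 44⁻¹ ≡ 35 (mod 57).
For any y ∈ ℤ/57ℤ, x = 35(y − 45) mod 57 satisfies g(x) = 44·35(y − 45) + 45 ≡ y (since 44·35 ≡ 1 mod 57). So every y has a preimage.
Thus g is bijective.
Since g is bijective, we compute g⁻¹(12): solve 44x + 45 ≡ 12 (mod 57), i.e. 44x ≡ 24 (mod 57).
Multiplying by 44⁻¹ = 35 gives x ≡ 35·24 = 840 = 14·57 + 42 ≡ 42 (mod 57).
Check: g(42) = 44·42 + 45 = 1893 = 33·57 + 12 ≡ 12 (mod 57).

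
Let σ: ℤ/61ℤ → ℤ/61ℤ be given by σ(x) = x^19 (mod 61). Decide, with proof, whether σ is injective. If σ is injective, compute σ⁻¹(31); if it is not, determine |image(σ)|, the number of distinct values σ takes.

Since 61 is prime, the nonzero elements of ℤ/61ℤ form a cyclic group of order 60.
As gcd(19, 60) = 1, raising to the 19th power is a bijection on this group: if s^19 ≡ t^19 then (st^{−1})^19 = 1, and the only element of order dividing gcd(19, 60) = 1 is 1, so s = t.
With σ(0) = 0 this makes σ injective on all of ℤ/61ℤ, hence bijective (finite equal-size domain and codomain). In particular σ is injective.
Since σ is injective, we find the preimage of 31. The inverse of x ↦ x^19 on (ℤ/61ℤ)^× is x ↦ x^19, because 19·19 = 361 = 6·60 + 1 ≡ 1 (mod 60) and x^{60} = 1 for x ≠ 0 (Fermat). So σ⁻¹(31) = 31^19 mod 61.
Repeated squaring mod 61: 31^1 ≡ 31, 31^2 ≡ 31² = 961 ≡ 46, 31^4 ≡ 46² = 2116 ≡ 42, 31^8 ≡ 42² = 1764 ≡ 56, 31^16 ≡ 56² = 3136 ≡ 25. Since 19 = 16 + 2 + 1, 31^19 ≡ 25·46·31: 25·46 = 1150 ≡ 52, then 52·31 = 1612 ≡ 26. So 31^19 ≡ 26 (mod 61).
Hence σ⁻¹(31) = 26.

26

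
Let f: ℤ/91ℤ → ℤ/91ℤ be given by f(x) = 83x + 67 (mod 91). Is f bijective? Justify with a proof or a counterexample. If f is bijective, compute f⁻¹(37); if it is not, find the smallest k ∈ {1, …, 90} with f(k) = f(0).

By definition, f is injective when f(u) = f(v) forces u = v.
Suppose f(u) = f(v) in ℤ/91ℤ. Then 83u + 67 ≡ 83v + 67 (mod 91), therefore 83(u − v) ≡ 0 (mod 91).
Since gcd(83, 91) = 1, 83 is invertible modulo 91, therefore u − v ≡ 0 (mod 91), i.e. u = v.
We now compute 83⁻¹ mod 91 explicitly. Euclid's algorithm: 91 = 1·83 + 8, 83 = 10·8 + 3, 8 = 2·3 + 2, 3 = 1·2 + 1; back-substituting gives 1 = 34·83 − 31·91, so 83⁻¹ ≡ 34 (mod 91).
Then y ↦ 34(y − 67) is a two-sided inverse to f, so every y ∈ ℤ/91ℤ has a preimage.
So f is bijective.
Since f is bijective, we compute f⁻¹(37): solve 83x + 67 ≡ 37 (mod 91), i.e. 83x ≡ 61 (mod 91).
Multiplying by 83⁻¹ = 34 gives x ≡ 34·61 = 2074 = 22·91 + 72 ≡ 72 (mod 91).
Check: f(72) = 83·72 + 67 = 6043 = 66·91 + 37 ≡ 37 (mod 91).

72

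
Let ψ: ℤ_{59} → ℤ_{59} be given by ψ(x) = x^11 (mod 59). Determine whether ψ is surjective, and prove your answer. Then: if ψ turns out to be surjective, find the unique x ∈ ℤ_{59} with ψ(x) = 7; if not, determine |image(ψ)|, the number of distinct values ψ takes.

29

Since 59 is prime, the nonzero elements of ℤ_{59} form a cyclic group of order 58.
As gcd(11, 58) = 1, raising to the 11th power is a bijection on this group: if x_1^11 ≡ x_2^11 then (x_1x_2^{−1})^11 = 1, and the only element of order dividing gcd(11, 58) = 1 is 1, so x_1 = x_2.
With ψ(0) = 0 this makes ψ injective on all of ℤ_{59}, hence bijective (finite equal-size domain and codomain). In particular ψ is surjective.
Since ψ is surjective, we find the preimage of 7. The inverse of x ↦ x^11 on (ℤ_{59})^× is x ↦ x^37, because 11·37 = 407 = 7·58 + 1 ≡ 1 (mod 58) and x^{58} = 1 for x ≠ 0 (Fermat). So ψ⁻¹(7) = 7^37 mod 59.
Repeated squaring mod 59: 7^1 ≡ 7, 7^2 ≡ 7² = 49, 7^4 ≡ 49² = 2401 ≡ 41, 7^8 ≡ 41² = 1681 ≡ 29, 7^16 ≡ 29² = 841 ≡ 15, 7^32 ≡ 15² = 225 ≡ 48. Since 37 = 32 + 4 + 1, 7^37 ≡ 48·41·7: 48·41 = 1968 ≡ 21, then 21·7 = 147 ≡ 29. So 7^37 ≡ 29 (mod 59).
Hence ψ⁻¹(7) = 29.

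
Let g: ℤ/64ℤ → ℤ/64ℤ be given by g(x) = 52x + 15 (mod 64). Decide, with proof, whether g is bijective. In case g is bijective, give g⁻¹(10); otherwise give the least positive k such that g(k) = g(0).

Recall that injectivity means: for all u, v in the domain, g(u) = g(v) implies u = v.
We have gcd(52, 64) = 4 > 1. Taking u = 0 and v = 16: g(0) = 15 and g(16) = 52·16 + 15 = 847 ≡ 15 (mod 64).
So g(0) = g(16) while 0 ≠ 16, so g is not injective, hence not bijective.
Since g is not bijective, we find the least positive k with g(k) = g(0): this means 52k ≡ 0 (mod 64), i.e. 64 ∣ 52k. Since gcd(52, 64) = 4, dividing through by 4 this holds exactly when 16 ∣ 13k, and as gcd(13, 16) = 1, exactly when 16 ∣ k.
The smallest positive such k is 16.

16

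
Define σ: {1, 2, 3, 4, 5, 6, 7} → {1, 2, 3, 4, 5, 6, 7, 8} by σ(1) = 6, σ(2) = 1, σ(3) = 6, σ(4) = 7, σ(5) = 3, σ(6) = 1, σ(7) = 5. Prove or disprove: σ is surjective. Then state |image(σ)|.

No element maps to 2, so σ is not surjective.
The image of σ is {1, 3, 5, 6, 7}, which has 5 elements.

5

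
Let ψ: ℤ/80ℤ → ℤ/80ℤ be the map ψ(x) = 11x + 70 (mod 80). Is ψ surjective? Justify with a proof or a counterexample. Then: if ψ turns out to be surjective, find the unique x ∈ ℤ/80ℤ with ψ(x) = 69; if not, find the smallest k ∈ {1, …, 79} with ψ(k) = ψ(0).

Since gcd(11, 80) = 1, 11 is invertible modulo 80. Euclid's algorithm: 80 = 7·11 + 3, 11 = 3·3 + 2, 3 = 1·2 + 1; back-substituting gives 1 = 51·11 − 7·80, so 11⁻¹ ≡ 51 (mod 80).
For any y ∈ ℤ/80ℤ, x = 51(y − 70) mod 80 satisfies ψ(x) = 11·51(y − 70) + 70 ≡ y (since 11·51 ≡ 1 mod 80). So every y has a preimage.
Hence ψ is surjective.
Since ψ is surjective, we compute ψ⁻¹(69): solve 11x + 70 ≡ 69 (mod 80), i.e. 11x ≡ 79 (mod 80).
Multiplying by 11⁻¹ = 51 gives x ≡ 51·79 = 4029 = 50·80 + 29 ≡ 29 (mod 80).
Check: ψ(29) = 11·29 + 70 = 389 = 4·80 + 69 ≡ 69 (mod 80).

29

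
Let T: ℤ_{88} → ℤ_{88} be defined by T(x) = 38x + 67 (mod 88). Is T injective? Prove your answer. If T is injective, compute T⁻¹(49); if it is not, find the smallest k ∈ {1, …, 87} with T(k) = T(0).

By definition, T is injective if T(a) = T(b) implies a = b.
We have gcd(38, 88) = 2 > 1. Taking a = 0 and b = 44: T(0) = 67 and T(44) = 38·44 + 67 = 1739 ≡ 67 (mod 88).
So T(0) = T(44) while 0 ≠ 44, therefore T is not injective.
Since T is not injective, we find the least positive k with T(k) = T(0): this means 38k ≡ 0 (mod 88), i.e. 88 ∣ 38k. Since gcd(38, 88) = 2, dividing through by 2 this holds exactly when 44 ∣ 19k, and as gcd(19, 44) = 1, exactly when 44 ∣ k.
The smallest positive such k is 44.

44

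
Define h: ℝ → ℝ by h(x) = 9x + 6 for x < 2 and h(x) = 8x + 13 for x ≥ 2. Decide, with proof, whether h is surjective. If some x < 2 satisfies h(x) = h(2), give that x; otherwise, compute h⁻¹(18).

Both pieces are strictly increasing (slopes 9 and 8), so each is injective on its own interval.
The left piece maps (−∞, 2) onto (−∞, 24); the right piece maps [2, ∞) onto [29, ∞).
The union (−∞, 24) ∪ [29, ∞) omits the interval between 24 and 29; in particular 24 has no preimage. So h is not surjective.
Because the two images are disjoint, no x < 2 has h(x) = h(2), so we compute h⁻¹(18): 18 lies in (−∞, 24), so solve 9x + 6 = 18: x = (18 − 6)/9 = 4/3.

4/3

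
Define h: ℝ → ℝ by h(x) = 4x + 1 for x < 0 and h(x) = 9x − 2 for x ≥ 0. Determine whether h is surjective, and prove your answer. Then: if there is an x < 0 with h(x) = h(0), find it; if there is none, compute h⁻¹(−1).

Both pieces are strictly increasing (slopes 4 and 9), so each is injective on its own interval.
The left piece maps (−∞, 0) onto (−∞, 1); the right piece maps [0, ∞) onto [−2, ∞).
The union (−∞, 1) ∪ [−2, ∞) covers ℝ, so h is surjective.
For the follow-up: the images overlap, so an x < 0 with h(x) = h(0) exists. h(0) = −2; solving 4x + 1 = −2 for x < 0 gives x = (−2 − 1)/4 = −3/4.

-3/4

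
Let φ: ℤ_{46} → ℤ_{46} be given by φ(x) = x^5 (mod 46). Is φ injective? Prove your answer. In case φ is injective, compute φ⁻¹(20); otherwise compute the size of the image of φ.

28

Computing x^5 mod 46 for each x (by repeated squaring, reducing mod 46 at every step), the values φ(0), φ(1), …, φ(45) are: 0, 1, 32, 13, 12, 43, 2, 17, 16, 31, 42, 5, 18, 27, 38, 7, 6, 21, 26, 11, 10, 37, 22, 23, 24, 9, 36, 35, 20, 25, 40, 39, 8, 19, 28, 41, 4, 15, 30, 29, 44, 3, 34, 33, 14, 45.
Every element of ℤ_{46} appears exactly once in this list, so φ is a bijection, and in particular injective.
Since φ is injective, we read off the preimage of 20 from the same table: φ(28) = 20, so φ⁻¹(20) = 28.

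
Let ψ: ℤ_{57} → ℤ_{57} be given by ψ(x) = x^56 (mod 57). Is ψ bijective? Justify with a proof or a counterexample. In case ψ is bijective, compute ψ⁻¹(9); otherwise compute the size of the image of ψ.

ψ(8): Repeated squaring mod 57: 8^1 ≡ 8, 8^2 ≡ 8² = 64 ≡ 7, 8^4 ≡ 7² = 49, 8^8 ≡ 49² = 2401 ≡ 7, 8^16 ≡ 7² = 49, 8^32 ≡ 49² = 2401 ≡ 7. Since 56 = 32 + 16 + 8, 8^56 ≡ 7·49·7: 7·49 = 343 ≡ 1, then 1·7 = 7. So 8^56 ≡ 7 (mod 57).
ψ(11): Repeated squaring mod 57: 11^1 ≡ 11, 11^2 ≡ 11² = 121 ≡ 7, 11^4 ≡ 7² = 49, 11^8 ≡ 49² = 2401 ≡ 7, 11^16 ≡ 7² = 49, 11^32 ≡ 49² = 2401 ≡ 7. Since 56 = 32 + 16 + 8, 11^56 ≡ 7·49·7: 7·49 = 343 ≡ 1, then 1·7 = 7. So 11^56 ≡ 7 (mod 57).
So ψ(8) = ψ(11) = 7 while 8 ≠ 11, so ψ is not injective, hence not bijective.
Since ψ is not bijective, we determine |image(ψ)|. Computing x^56 mod 57 for each x (by repeated squaring, reducing mod 57 at every step), the values ψ(0), ψ(1), …, ψ(56) are: 0, 1, 4, 9, 16, 25, 36, 49, 7, 24, 43, 7, 30, 55, 25, 54, 28, 4, 39, 19, 1, 42, 28, 16, 6, 55, 49, 45, 43, 43, 45, 49, 55, 6, 16, 28, 42, 1, 19, 39, 4, 28, 54, 25, 55, 30, 7, 43, 24, 7, 49, 36, 25, 16, 9, 4, 1.
The distinct values are {0, 1, 4, 6, 7, 9, 16, 19, 24, 25, 28, 30, 36, 39, 42, 43, 45, 49, 54, 55}; there are 20 of them.

20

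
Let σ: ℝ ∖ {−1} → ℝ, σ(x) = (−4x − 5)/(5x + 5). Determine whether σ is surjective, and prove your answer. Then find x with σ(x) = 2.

If σ(x) = −4/5, cross-multiplying gives 5(−4x − 5) = −4(5x + 5), which simplifies to −25 = −20 — false.  So −4/5 has no preimage and σ is not surjective.
Solving σ(x) = 2: cross-multiplying gives −4x − 5 = 2(5x + 5), which rearranges to −14x = 15, so x = −15/14.

-15/14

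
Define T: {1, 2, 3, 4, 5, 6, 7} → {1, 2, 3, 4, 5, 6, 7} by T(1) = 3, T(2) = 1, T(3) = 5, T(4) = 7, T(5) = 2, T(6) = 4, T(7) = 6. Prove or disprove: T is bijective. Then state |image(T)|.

7

The values 3, 1, 5, 7, 2, 4, 6 are a permutation of {1, 2, 3, 4, 5, 6, 7}: each element appears exactly once.
So T is injective and surjective, hence bijective.
The image of T is {1, 2, 3, 4, 5, 6, 7}, which has 7 elements.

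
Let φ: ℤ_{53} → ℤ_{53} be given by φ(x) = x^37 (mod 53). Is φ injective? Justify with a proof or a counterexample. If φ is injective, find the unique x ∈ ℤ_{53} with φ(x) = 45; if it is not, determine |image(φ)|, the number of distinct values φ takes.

Since 53 is prime, the nonzero elements of ℤ_{53} form a cyclic group of order 52.
As gcd(37, 52) = 1, raising to the 37th power is a bijection on this group: if x_1^37 ≡ x_2^37 then (x_1x_2^{−1})^37 = 1, and the only element of order dividing gcd(37, 52) = 1 is 1, so x_1 = x_2.
With φ(0) = 0 this makes φ injective on all of ℤ_{53}, hence bijective (finite equal-size domain and codomain). In particular φ is injective.
Since φ is injective, we find the preimage of 45. The inverse of x ↦ x^37 on (ℤ_{53})^× is x ↦ x^45, because 37·45 = 1665 = 32·52 + 1 ≡ 1 (mod 52) and x^{52} = 1 for x ≠ 0 (Fermat). So φ⁻¹(45) = 45^45 mod 53.
Repeated squaring mod 53: 45^1 ≡ 45, 45^2 ≡ 45² = 2025 ≡ 11, 45^4 ≡ 11² = 121 ≡ 15, 45^8 ≡ 15² = 225 ≡ 13, 45^16 ≡ 13² = 169 ≡ 10, 45^32 ≡ 10² = 100 ≡ 47. Since 45 = 32 + 8 + 4 + 1, 45^45 ≡ 47·13·15·45: 47·13 = 611 ≡ 28, then 28·15 = 420 ≡ 49, then 49·45 = 2205 ≡ 32. So 45^45 ≡ 32 (mod 53).
Hence φ⁻¹(45) = 32.

32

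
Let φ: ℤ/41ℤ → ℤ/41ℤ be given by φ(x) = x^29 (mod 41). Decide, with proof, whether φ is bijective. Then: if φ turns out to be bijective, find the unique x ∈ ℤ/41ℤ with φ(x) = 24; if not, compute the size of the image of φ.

Since 41 is prime, the nonzero elements of ℤ/41ℤ form a cyclic group of order 40.
As gcd(29, 40) = 1, raising to the 29th power is a bijection on this group: if u^29 ≡ v^29 then (uv^{−1})^29 = 1, and the only element of order dividing gcd(29, 40) = 1 is 1, so u = v.
With φ(0) = 0 this makes φ injective on all of ℤ/41ℤ, hence bijective (finite equal-size domain and codomain). In particular φ is bijective.
Since φ is bijective, we find the preimage of 24. The inverse of x ↦ x^29 on (ℤ/41ℤ)^× is x ↦ x^29, because 29·29 = 841 = 21·40 + 1 ≡ 1 (mod 40) and x^{40} = 1 for x ≠ 0 (Fermat). So φ⁻¹(24) = 24^29 mod 41.
Repeated squaring mod 41: 24^1 ≡ 24, 24^2 ≡ 24² = 576 ≡ 2, 24^4 ≡ 2² = 4, 24^8 ≡ 4² = 16, 24^16 ≡ 16² = 256 ≡ 10. Since 29 = 16 + 8 + 4 + 1, 24^29 ≡ 10·16·4·24: 10·16 = 160 ≡ 37, then 37·4 = 148 ≡ 25, then 25·24 = 600 ≡ 26. So 24^29 ≡ 26 (mod 41).
Hence φ⁻¹(24) = 26.

26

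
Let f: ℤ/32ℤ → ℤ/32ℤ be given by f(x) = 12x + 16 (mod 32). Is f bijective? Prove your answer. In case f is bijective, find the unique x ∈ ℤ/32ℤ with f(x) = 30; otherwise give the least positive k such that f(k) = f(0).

8

We have gcd(12, 32) = 4 > 1. Taking s = 0 and t = 8: f(0) = 16 and f(8) = 12·8 + 16 = 112 ≡ 16 (mod 32).
So f(0) = f(8) while 0 ≠ 8, thus f is not injective, hence not bijective.
Since f is not bijective, we find the least positive k with f(k) = f(0): this means 12k ≡ 0 (mod 32), i.e. 32 ∣ 12k. Since gcd(12, 32) = 4, dividing through by 4 this holds exactly when 8 ∣ 3k, and as gcd(3, 8) = 1, exactly when 8 ∣ k.
The smallest positive such k is 8.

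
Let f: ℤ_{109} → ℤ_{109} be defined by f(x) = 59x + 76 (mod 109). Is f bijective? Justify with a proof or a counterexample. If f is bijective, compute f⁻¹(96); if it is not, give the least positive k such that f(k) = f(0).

If f(x_1) = f(x_2), then 59x_1 ≡ 59x_2 (mod 109). Because gcd(59, 109) = 1, we may cancel 59 to get x_1 ≡ x_2 (mod 109).
We now compute 59⁻¹ mod 109 explicitly. Euclid's algorithm: 109 = 1·59 + 50, 59 = 1·50 + 9, 50 = 5·9 + 5, 9 = 1·5 + 4, 5 = 1·4 + 1; back-substituting gives 1 = 85·59 − 46·109, so 59⁻¹ ≡ 85 (mod 109).
Then y ↦ 85(y − 76) is a two-sided inverse to f, so every y ∈ ℤ_{109} has a preimage.
Thus f is bijective.
Since f is bijective, we compute f⁻¹(96): solve 59x + 76 ≡ 96 (mod 109), i.e. 59x ≡ 20 (mod 109).
Multiplying by 59⁻¹ = 85 gives x ≡ 85·20 = 1700 = 15·109 + 65 ≡ 65 (mod 109).
Check: f(65) = 59·65 + 76 = 3911 = 35·109 + 96 ≡ 96 (mod 109).

65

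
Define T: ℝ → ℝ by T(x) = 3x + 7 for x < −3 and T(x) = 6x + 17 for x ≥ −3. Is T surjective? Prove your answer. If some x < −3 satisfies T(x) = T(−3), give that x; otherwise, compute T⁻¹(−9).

Both pieces are strictly increasing (slopes 3 and 6), so each is injective on its own interval.
The left piece maps (−∞, −3) onto (−∞, −2); the right piece maps [−3, ∞) onto [−1, ∞).
The union (−∞, −2) ∪ [−1, ∞) omits the interval between −2 and −1; in particular −2 has no preimage. So T is not surjective.
Because the two images are disjoint, no x < −3 has T(x) = T(−3), so we compute T⁻¹(−9): −9 lies in (−∞, −2), so solve 3x + 7 = −9: x = (−9 − 7)/3 = −16/3.

-16/3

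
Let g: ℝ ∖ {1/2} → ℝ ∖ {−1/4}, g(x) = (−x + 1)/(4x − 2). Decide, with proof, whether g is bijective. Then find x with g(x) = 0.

Suppose g(x_1) = g(x_2). Cross-multiplying: (−x_1 + 1)(4x_2 − 2) = (−x_2 + 1)(4x_1 − 2).
Expanding both sides and cancelling the symmetric terms leaves −2·(x_1 − x_2) = 0. Since −2 ≠ 0, x_1 = x_2. So g is injective.
For any y ≠ −1/4, solving y(4x − 2) = −x + 1 for x gives a well-defined x ≠ 1/2. So g is surjective.
Thus g is bijective.
Solving g(x) = 0: cross-multiplying gives −x + 1 = 0(4x − 2), which rearranges to −1x = −1, so x = 1.

1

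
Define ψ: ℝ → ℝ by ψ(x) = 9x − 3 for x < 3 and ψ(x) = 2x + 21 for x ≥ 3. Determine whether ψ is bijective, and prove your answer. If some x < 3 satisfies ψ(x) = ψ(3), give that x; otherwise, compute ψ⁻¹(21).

Both pieces are strictly increasing (slopes 9 and 2), so each is injective on its own interval.
The left piece maps (−∞, 3) onto (−∞, 24); the right piece maps [3, ∞) onto [27, ∞).
The images leave a gap (24 has no preimage), so ψ is not surjective, hence not bijective.
Because the two images are disjoint, no x < 3 has ψ(x) = ψ(3), so we compute ψ⁻¹(21): 21 lies in (−∞, 24), so solve 9x − 3 = 21: x = (21 + 3)/9 = 8/3.

8/3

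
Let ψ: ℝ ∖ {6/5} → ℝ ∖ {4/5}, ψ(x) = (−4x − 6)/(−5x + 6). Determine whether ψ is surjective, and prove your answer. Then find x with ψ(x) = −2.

For any y ≠ 4/5, solving y(−5x + 6) = −4x − 6 for x gives a well-defined x ≠ 6/5. So ψ is surjective.
Solving ψ(x) = −2: cross-multiplying gives −4x − 6 = −2(−5x + 6), which rearranges to −14x = −6, so x = 3/7.

3/7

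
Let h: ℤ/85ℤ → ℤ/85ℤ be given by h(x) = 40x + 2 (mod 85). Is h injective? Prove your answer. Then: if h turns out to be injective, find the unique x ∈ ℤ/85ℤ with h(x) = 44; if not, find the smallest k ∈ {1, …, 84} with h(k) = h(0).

17

We have gcd(40, 85) = 5 > 1. Taking u = 0 and v = 17: h(0) = 2 and h(17) = 40·17 + 2 = 682 ≡ 2 (mod 85).
So h(0) = h(17) while 0 ≠ 17, hence h is not injective.
Since h is not injective, we find the least positive k with h(k) = h(0): this means 40k ≡ 0 (mod 85), i.e. 85 ∣ 40k. Since gcd(40, 85) = 5, dividing through by 5 this holds exactly when 17 ∣ 8k, and as gcd(8, 17) = 1, exactly when 17 ∣ k.
The smallest positive such k is 17.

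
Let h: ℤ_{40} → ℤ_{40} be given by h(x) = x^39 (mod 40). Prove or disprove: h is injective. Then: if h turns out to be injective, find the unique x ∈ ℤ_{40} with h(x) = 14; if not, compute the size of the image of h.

25

h(0) = 0^39 = 0.
h(10): Repeated squaring mod 40: 10^1 ≡ 10, 10^2 ≡ 10² = 100 ≡ 20, 10^4 ≡ 20² = 400 ≡ 0, 10^8 ≡ 0² = 0, 10^16 ≡ 0² = 0, 10^32 ≡ 0² = 0. Since 39 = 32 + 4 + 2 + 1, 10^39 ≡ 0·0·20·10: 0·0 = 0, then 0·20 = 0, then 0·10 = 0. So 10^39 ≡ 0 (mod 40).
So h(0) = h(10) = 0 while 0 ≠ 10, therefore h is not injective.
Since h is not injective, we determine |image(h)|. Computing x^39 mod 40 for each x (by repeated squaring, reducing mod 40 at every step), the values h(0), h(1), …, h(39) are: 0, 1, 8, 27, 24, 5, 16, 23, 32, 9, 0, 11, 8, 37, 24, 15, 16, 33, 32, 19, 0, 21, 8, 7, 24, 25, 16, 3, 32, 29, 0, 31, 8, 17, 24, 35, 16, 13, 32, 39.
The distinct values are {0, 1, 3, 5, 7, 8, 9, 11, 13, 15, 16, 17, 19, 21, 23, 24, 25, 27, 29, 31, 32, 33, 35, 37, 39}; there are 25 of them.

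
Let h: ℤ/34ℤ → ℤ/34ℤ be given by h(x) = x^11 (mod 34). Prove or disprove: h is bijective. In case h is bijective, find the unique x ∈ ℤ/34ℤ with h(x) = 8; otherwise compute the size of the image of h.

2

Computing x^11 mod 34 for each x (by repeated squaring, reducing mod 34 at every step), the values h(0), h(1), …, h(33) are: 0, 1, 8, 7, 30, 11, 22, 31, 2, 15, 20, 29, 6, 21, 10, 9, 16, 17, 18, 25, 24, 13, 28, 5, 14, 19, 32, 3, 12, 23, 4, 27, 26, 33.
Every element of ℤ/34ℤ appears exactly once in this list, so h is a bijection, and in particular bijective.
Since h is bijective, we read off the preimage of 8 from the same table: h(2) = 8, so h⁻¹(8) = 2.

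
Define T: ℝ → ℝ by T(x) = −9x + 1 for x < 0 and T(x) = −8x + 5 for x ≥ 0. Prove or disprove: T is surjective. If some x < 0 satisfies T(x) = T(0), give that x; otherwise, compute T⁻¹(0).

Both pieces are strictly decreasing (slopes −9 and −8), so each is injective on its own interval.
The left piece maps (−∞, 0) onto (1, ∞); the right piece maps [0, ∞) onto (−∞, 5].
The union (1, ∞) ∪ (−∞, 5] covers ℝ, so T is surjective.
For the follow-up: the images overlap, so an x < 0 with T(x) = T(0) exists. T(0) = 5; solving −9x + 1 = 5 for x < 0 gives x = (5 − 1)/(−9) = −4/9.

-4/9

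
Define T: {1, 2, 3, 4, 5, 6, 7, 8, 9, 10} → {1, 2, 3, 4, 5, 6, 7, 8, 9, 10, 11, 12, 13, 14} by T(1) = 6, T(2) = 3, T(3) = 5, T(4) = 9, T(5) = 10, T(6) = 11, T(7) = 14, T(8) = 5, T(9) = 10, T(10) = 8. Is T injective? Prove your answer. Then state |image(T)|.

8

T(3) = 5 = T(8) with 3 ≠ 8, so T is not injective.
The image of T is {3, 5, 6, 8, 9, 10, 11, 14}, which has 8 elements.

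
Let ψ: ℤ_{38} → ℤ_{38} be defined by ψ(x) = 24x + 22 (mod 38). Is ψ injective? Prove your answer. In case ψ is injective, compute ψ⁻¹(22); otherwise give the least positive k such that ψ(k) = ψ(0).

We have gcd(24, 38) = 2 > 1. Taking x_1 = 0 and x_2 = 19: ψ(0) = 22 and ψ(19) = 24·19 + 22 = 478 ≡ 22 (mod 38).
So ψ(0) = ψ(19) while 0 ≠ 19, therefore ψ is not injective.
Since ψ is not injective, we find the least positive k with ψ(k) = ψ(0): this means 24k ≡ 0 (mod 38), i.e. 38 ∣ 24k. Since gcd(24, 38) = 2, dividing through by 2 this holds exactly when 19 ∣ 12k, and as gcd(12, 19) = 1, exactly when 19 ∣ k.
The smallest positive such k is 19.

19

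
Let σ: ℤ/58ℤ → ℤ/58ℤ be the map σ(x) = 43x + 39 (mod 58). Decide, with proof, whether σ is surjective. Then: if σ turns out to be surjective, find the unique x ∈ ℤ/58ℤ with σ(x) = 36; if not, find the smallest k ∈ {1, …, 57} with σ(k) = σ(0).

Recall: surjectivity means every element of the codomain has a preimage under σ.
Since gcd(43, 58) = 1, 43 is invertible modulo 58. Euclid's algorithm: 58 = 1·43 + 15, 43 = 2·15 + 13, 15 = 1·13 + 2, 13 = 6·2 + 1; back-substituting gives 1 = 27·43 − 20·58, so 43⁻¹ ≡ 27 (mod 58).
Then y ↦ 27(y − 39) is a two-sided inverse to σ, so every y ∈ ℤ/58ℤ has a preimage.
Thus σ is surjective.
Since σ is surjective, we compute σ⁻¹(36): solve 43x + 39 ≡ 36 (mod 58), i.e. 43x ≡ 55 (mod 58).
Multiplying by 43⁻¹ = 27 gives x ≡ 27·55 = 1485 = 25·58 + 35 ≡ 35 (mod 58).
Check: σ(35) = 43·35 + 39 = 1544 = 26·58 + 36 ≡ 36 (mod 58).

35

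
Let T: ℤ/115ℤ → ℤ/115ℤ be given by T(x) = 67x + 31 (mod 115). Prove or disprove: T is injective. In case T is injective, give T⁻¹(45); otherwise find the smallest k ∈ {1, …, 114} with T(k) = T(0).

By definition, injectivity means: for all x_1, x_2 in the domain, T(x_1) = T(x_2) implies x_1 = x_2.
Suppose T(x_1) = T(x_2) in ℤ/115ℤ. Then 67x_1 + 31 ≡ 67x_2 + 31 (mod 115), hence 67(x_1 − x_2) ≡ 0 (mod 115).
Since gcd(67, 115) = 1, 67 is invertible modulo 115, therefore x_1 − x_2 ≡ 0 (mod 115), i.e. x_1 = x_2.
Thus T is injective.
We now compute 67⁻¹ mod 115 explicitly. Euclid's algorithm: 115 = 1·67 + 48, 67 = 1·48 + 19, 48 = 2·19 + 10, 19 = 1·10 + 9, 10 = 1·9 + 1; back-substituting gives 1 = 103·67 − 60·115, so 67⁻¹ ≡ 103 (mod 115).
Since T is injective, we compute T⁻¹(45): solve 67x + 31 ≡ 45 (mod 115), i.e. 67x ≡ 14 (mod 115).
Multiplying by 67⁻¹ = 103 gives x ≡ 103·14 = 1442 = 12·115 + 62 ≡ 62 (mod 115).
Check: T(62) = 67·62 + 31 = 4185 = 36·115 + 45 ≡ 45 (mod 115).

62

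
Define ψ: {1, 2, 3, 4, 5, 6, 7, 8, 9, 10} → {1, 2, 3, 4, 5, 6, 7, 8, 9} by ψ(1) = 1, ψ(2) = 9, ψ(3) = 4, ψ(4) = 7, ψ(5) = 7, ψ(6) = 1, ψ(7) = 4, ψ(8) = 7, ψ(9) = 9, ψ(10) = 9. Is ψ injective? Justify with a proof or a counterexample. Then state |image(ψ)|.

4

ψ(4) = 7 = ψ(5) with 4 ≠ 5, so ψ is not injective.
The image of ψ is {1, 4, 7, 9}, which has 4 elements.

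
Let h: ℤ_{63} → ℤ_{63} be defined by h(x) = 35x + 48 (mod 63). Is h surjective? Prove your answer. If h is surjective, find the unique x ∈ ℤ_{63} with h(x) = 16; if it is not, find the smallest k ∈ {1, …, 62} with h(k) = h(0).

9

Recall: surjectivity means every element of the codomain has a preimage under h.
Since gcd(35, 63) = 7, we have 35x ≡ 0 (mod 7) for all x, so h(x) ≡ 6 (mod 7).
But 0 ≢ 6 (mod 7), so 0 ∈ ℤ_{63} has no preimage. Therefore h is not surjective.
Since h is not surjective, we find the least positive k with h(k) = h(0): this means 35k ≡ 0 (mod 63), i.e. 63 ∣ 35k. Since gcd(35, 63) = 7, dividing through by 7 this holds exactly when 9 ∣ 5k, and as gcd(5, 9) = 1, exactly when 9 ∣ k.
The smallest positive such k is 9.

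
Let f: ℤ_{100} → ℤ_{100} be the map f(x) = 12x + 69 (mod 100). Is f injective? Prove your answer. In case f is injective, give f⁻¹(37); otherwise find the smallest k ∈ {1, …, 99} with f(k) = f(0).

We have gcd(12, 100) = 4 > 1. Taking x_1 = 0 and x_2 = 25: f(0) = 69 and f(25) = 12·25 + 69 = 369 ≡ 69 (mod 100).
So f(0) = f(25) while 0 ≠ 25, therefore f is not injective.
Since f is not injective, we find the least positive k with f(k) = f(0): this means 12k ≡ 0 (mod 100), i.e. 100 ∣ 12k. Since gcd(12, 100) = 4, dividing through by 4 this holds exactly when 25 ∣ 3k, and as gcd(3, 25) = 1, exactly when 25 ∣ k.
The smallest positive such k is 25.

25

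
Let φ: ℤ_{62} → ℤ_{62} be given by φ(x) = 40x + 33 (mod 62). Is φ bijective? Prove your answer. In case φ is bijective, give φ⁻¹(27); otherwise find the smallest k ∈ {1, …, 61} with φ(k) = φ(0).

31

We have gcd(40, 62) = 2 > 1. Taking u = 0 and v = 31: φ(0) = 33 and φ(31) = 40·31 + 33 = 1273 ≡ 33 (mod 62).
So φ(0) = φ(31) while 0 ≠ 31, thus φ is not injective, hence not bijective.
Since φ is not bijective, we find the least positive k with φ(k) = φ(0): this means 40k ≡ 0 (mod 62), i.e. 62 ∣ 40k. Since gcd(40, 62) = 2, dividing through by 2 this holds exactly when 31 ∣ 20k, and as gcd(20, 31) = 1, exactly when 31 ∣ k.
The smallest positive such k is 31.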